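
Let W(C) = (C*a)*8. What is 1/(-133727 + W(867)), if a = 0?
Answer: -1/133727 ≈ -7.4779e-6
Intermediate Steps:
W(C) = 0 (W(C) = (C*0)*8 = 0*8 = 0)
1/(-133727 + W(867)) = 1/(-133727 + 0) = 1/(-133727) = -1/133727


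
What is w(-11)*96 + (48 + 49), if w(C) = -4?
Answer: -287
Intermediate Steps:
w(-11)*96 + (48 + 49) = -4*96 + (48 + 49) = -384 + 97 = -287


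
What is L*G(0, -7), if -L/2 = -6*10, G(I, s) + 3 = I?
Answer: -360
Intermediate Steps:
G(I, s) = -3 + I
L = 120 (L = -(-12)*10 = -2*(-60) = 120)
L*G(0, -7) = 120*(-3 + 0) = 120*(-3) = -360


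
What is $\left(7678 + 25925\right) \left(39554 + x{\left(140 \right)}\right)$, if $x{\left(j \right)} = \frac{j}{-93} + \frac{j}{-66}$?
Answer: $\frac{453192818432}{341} \approx 1.329 \cdot 10^{9}$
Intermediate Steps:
$x{\left(j \right)} = - \frac{53 j}{2046}$ ($x{\left(j \right)} = j \left(- \frac{1}{93}\right) + j \left(- \frac{1}{66}\right) = - \frac{j}{93} - \frac{j}{66} = - \frac{53 j}{2046}$)
$\left(7678 + 25925\right) \left(39554 + x{\left(140 \right)}\right) = \left(7678 + 25925\right) \left(39554 - \frac{3710}{1023}\right) = 33603 \left(39554 - \frac{3710}{1023}\right) = 33603 \cdot \frac{40460032}{1023} = \frac{453192818432}{341}$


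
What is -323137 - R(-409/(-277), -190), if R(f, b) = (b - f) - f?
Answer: -89455501/277 ≈ -3.2294e+5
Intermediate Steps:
R(f, b) = b - 2*f
-323137 - R(-409/(-277), -190) = -323137 - (-190 - (-818)/(-277)) = -323137 - (-190 - (-818)*(-1)/277) = -323137 - (-190 - 2*409/277) = -323137 - (-190 - 818/277) = -323137 - 1*(-53448/277) = -323137 + 53448/277 = -89455501/277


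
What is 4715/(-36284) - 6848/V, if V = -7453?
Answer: 213331937/270424652 ≈ 0.78888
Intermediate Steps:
4715/(-36284) - 6848/V = 4715/(-36284) - 6848/(-7453) = 4715*(-1/36284) - 6848*(-1/7453) = -4715/36284 + 6848/7453 = 213331937/270424652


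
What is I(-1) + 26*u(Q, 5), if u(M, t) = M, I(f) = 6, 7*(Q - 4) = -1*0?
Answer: 110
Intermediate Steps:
Q = 4 (Q = 4 + (-1*0)/7 = 4 + (1/7)*0 = 4 + 0 = 4)
I(-1) + 26*u(Q, 5) = 6 + 26*4 = 6 + 104 = 110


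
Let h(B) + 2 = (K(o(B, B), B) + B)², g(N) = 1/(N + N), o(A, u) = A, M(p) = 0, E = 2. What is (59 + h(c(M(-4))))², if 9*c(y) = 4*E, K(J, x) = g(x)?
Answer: 1502176250689/429981696 ≈ 3493.6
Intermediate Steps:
g(N) = 1/(2*N)
K(J, x) = 1/(2*x)
c(y) = 8/9 (c(y) = (4*2)/9 = (⅑)*8 = 8/9)
h(B) = -2 + (B + 1/(2*B))² (h(B) = -2 + (1/(2*B) + B)² = -2 + (B + 1/(2*B))²)
(59 + h(c(M(-4))))² = (59 + (-1 + (8/9)² + 1/(4*(8/9)²)))² = (59 + (-1 + 64/81 + (¼)*(81/64)))² = (59 + (-1 + 64/81 + 81/256))² = (59 + 2209/20736)² = (1225633/20736)² = 1502176250689/429981696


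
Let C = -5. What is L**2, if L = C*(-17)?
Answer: 7225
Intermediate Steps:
L = 85 (L = -5*(-17) = 85)
L**2 = 85**2 = 7225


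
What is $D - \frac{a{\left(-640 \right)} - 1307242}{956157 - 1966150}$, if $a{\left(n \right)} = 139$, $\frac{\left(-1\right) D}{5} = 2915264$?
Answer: $- \frac{14721982472863}{1009993} \approx -1.4576 \cdot 10^{7}$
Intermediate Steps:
$D = -14576320$ ($D = \left(-5\right) 2915264 = -14576320$)
$D - \frac{a{\left(-640 \right)} - 1307242}{956157 - 1966150} = -14576320 - \frac{139 - 1307242}{956157 - 1966150} = -14576320 - - \frac{1307103}{-1009993} = -14576320 - \left(-1307103\right) \left(- \frac{1}{1009993}\right) = -14576320 - \frac{1307103}{1009993} = - \frac{14721982472863}{1009993}$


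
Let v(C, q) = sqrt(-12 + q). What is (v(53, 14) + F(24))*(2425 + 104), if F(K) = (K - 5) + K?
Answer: 108747 + 2529*sqrt(2) ≈ 1.1232e+5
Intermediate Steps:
F(K) = -5 + 2*K (F(K) = (-5 + K) + K = -5 + 2*K)
(v(53, 14) + F(24))*(2425 + 104) = (sqrt(-12 + 14) + (-5 + 2*24))*(2425 + 104) = (sqrt(2) + (-5 + 48))*2529 = (sqrt(2) + 43)*2529 = (43 + sqrt(2))*2529 = 108747 + 2529*sqrt(2)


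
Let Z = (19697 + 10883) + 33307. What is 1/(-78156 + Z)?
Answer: -1/14269 ≈ -7.0082e-5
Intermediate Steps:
Z = 63887 (Z = 30580 + 33307 = 63887)
1/(-78156 + Z) = 1/(-78156 + 63887) = 1/(-14269) = -1/14269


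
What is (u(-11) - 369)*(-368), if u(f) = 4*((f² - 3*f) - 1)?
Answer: -89424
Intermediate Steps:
u(f) = -4 - 12*f + 4*f² (u(f) = 4*(-1 + f² - 3*f) = -4 - 12*f + 4*f²)
(u(-11) - 369)*(-368) = ((-4 - 12*(-11) + 4*(-11)²) - 369)*(-368) = ((-4 + 132 + 4*121) - 369)*(-368) = ((-4 + 132 + 484) - 369)*(-368) = (612 - 369)*(-368) = 243*(-368) = -89424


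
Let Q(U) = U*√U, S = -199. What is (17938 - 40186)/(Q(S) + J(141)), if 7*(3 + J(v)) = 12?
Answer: 175203/48268679 - 27117531*I*√199/48268679 ≈ 0.0036297 - 7.9252*I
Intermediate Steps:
J(v) = -9/7 (J(v) = -3 + (⅐)*12 = -3 + 12/7 = -9/7)
Q(U) = U^(3/2)
(17938 - 40186)/(Q(S) + J(141)) = (17938 - 40186)/((-199)^(3/2) - 9/7) = -22248/(-199*I*√199 - 9/7) = -22248/(-9/7 - 199*I*√199)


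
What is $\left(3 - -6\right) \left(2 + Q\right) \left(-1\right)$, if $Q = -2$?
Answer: $0$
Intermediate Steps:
$\left(3 - -6\right) \left(2 + Q\right) \left(-1\right) = \left(3 - -6\right) \left(2 - 2\right) \left(-1\right) = \left(3 + 6\right) 0 \left(-1\right) = 9 \cdot 0 = 0$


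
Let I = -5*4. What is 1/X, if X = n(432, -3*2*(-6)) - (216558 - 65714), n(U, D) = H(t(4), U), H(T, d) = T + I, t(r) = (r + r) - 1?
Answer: -1/150857 ≈ -6.6288e-6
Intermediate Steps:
t(r) = -1 + 2*r (t(r) = 2*r - 1 = -1 + 2*r)
I = -20
H(T, d) = -20 + T (H(T, d) = T - 20 = -20 + T)
n(U, D) = -13 (n(U, D) = -20 + (-1 + 2*4) = -20 + (-1 + 8) = -20 + 7 = -13)
X = -150857 (X = -13 - (216558 - 65714) = -13 - 1*150844 = -13 - 150844 = -150857)
1/X = 1/(-150857) = -1/150857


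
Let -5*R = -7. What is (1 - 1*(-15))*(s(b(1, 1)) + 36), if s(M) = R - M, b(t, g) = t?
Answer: 2912/5 ≈ 582.40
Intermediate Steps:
R = 7/5 (R = -1/5*(-7) = 7/5 ≈ 1.4000)
s(M) = 7/5 - M
(1 - 1*(-15))*(s(b(1, 1)) + 36) = (1 - 1*(-15))*((7/5 - 1*1) + 36) = (1 + 15)*((7/5 - 1) + 36) = 16*(2/5 + 36) = 16*(182/5) = 2912/5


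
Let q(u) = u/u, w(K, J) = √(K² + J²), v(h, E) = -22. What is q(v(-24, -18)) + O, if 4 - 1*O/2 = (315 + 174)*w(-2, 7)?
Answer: 9 - 978*√53 ≈ -7110.9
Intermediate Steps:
w(K, J) = √(J² + K²)
q(u) = 1
O = 8 - 978*√53 (O = 8 - 2*(315 + 174)*√(7² + (-2)²) = 8 - 978*√(49 + 4) = 8 - 978*√53 ≈ -7111.9)
q(v(-24, -18)) + O = 1 + (8 - 978*√53) = 9 - 978*√53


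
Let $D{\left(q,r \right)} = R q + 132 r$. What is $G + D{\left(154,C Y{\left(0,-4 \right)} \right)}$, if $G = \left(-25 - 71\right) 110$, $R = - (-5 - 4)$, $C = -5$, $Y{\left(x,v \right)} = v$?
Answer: $-6534$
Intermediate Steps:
$R = 9$ ($R = \left(-1\right) \left(-9\right) = 9$)
$G = -10560$ ($G = \left(-96\right) 110 = -10560$)
$D{\left(q,r \right)} = 9 q + 132 r$
$G + D{\left(154,C Y{\left(0,-4 \right)} \right)} = -10560 + \left(9 \cdot 154 + 132 \left(\left(-5\right) \left(-4\right)\right)\right) = -10560 + \left(1386 + 132 \cdot 20\right) = -10560 + \left(1386 + 2640\right) = -10560 + 4026 = -6534$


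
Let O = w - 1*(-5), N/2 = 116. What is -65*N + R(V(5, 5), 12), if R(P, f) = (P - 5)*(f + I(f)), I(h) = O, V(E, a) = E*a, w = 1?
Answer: -14720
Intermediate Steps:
N = 232 (N = 2*116 = 232)
O = 6 (O = 1 - 1*(-5) = 1 + 5 = 6)
I(h) = 6
R(P, f) = (-5 + P)*(6 + f) (R(P, f) = (P - 5)*(f + 6) = (-5 + P)*(6 + f))
-65*N + R(V(5, 5), 12) = -65*232 + (-30 - 5*12 + 6*(5*5) + (5*5)*12) = -15080 + (-30 - 60 + 6*25 + 25*12) = -15080 + (-30 - 60 + 150 + 300) = -15080 + 360 = -14720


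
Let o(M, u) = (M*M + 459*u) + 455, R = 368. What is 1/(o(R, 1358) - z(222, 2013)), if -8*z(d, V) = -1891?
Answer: 8/6071717 ≈ 1.3176e-6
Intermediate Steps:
o(M, u) = 455 + M² + 459*u (o(M, u) = (M² + 459*u) + 455 = 455 + M² + 459*u)
z(d, V) = 1891/8 (z(d, V) = -⅛*(-1891) = 1891/8)
1/(o(R, 1358) - z(222, 2013)) = 1/((455 + 368² + 459*1358) - 1*1891/8) = 1/((455 + 135424 + 623322) - 1891/8) = 1/(759201 - 1891/8) = 1/(6071717/8) = 8/6071717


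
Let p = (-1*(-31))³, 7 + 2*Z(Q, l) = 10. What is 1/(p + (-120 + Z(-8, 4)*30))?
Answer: 1/29716 ≈ 3.3652e-5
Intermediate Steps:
Z(Q, l) = 3/2 (Z(Q, l) = -7/2 + (½)*10 = -7/2 + 5 = 3/2)
p = 29791 (p = 31³ = 29791)
1/(p + (-120 + Z(-8, 4)*30)) = 1/(29791 + (-120 + (3/2)*30)) = 1/(29791 + (-120 + 45)) = 1/(29791 - 75) = 1/29716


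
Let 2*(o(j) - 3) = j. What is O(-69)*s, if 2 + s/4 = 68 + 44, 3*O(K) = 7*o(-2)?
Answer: 6160/3 ≈ 2053.3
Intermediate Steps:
o(j) = 3 + j/2
O(K) = 14/3 (O(K) = (7*(3 + (½)*(-2)))/3 = (7*(3 - 1))/3 = (7*2)/3 = (⅓)*14 = 14/3)
s = 440 (s = -8 + 4*(68 + 44) = -8 + 4*112 = -8 + 448 = 440)
O(-69)*s = (14/3)*440 = 6160/3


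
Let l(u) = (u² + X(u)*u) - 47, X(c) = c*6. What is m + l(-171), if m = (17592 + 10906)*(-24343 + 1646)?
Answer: -646614466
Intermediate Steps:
X(c) = 6*c
l(u) = -47 + 7*u² (l(u) = (u² + (6*u)*u) - 47 = (u² + 6*u²) - 47 = 7*u² - 47 = -47 + 7*u²)
m = -646819106 (m = 28498*(-22697) = -646819106)
m + l(-171) = -646819106 + (-47 + 7*(-171)²) = -646819106 + (-47 + 7*29241) = -646819106 + (-47 + 204687) = -646819106 + 204640 = -646614466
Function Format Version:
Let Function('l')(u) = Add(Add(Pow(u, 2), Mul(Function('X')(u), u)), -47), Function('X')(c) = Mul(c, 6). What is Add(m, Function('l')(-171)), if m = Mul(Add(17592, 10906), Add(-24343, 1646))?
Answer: -646614466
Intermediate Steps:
Function('X')(c) = Mul(6, c)
Function('l')(u) = Add(-47, Mul(7, Pow(u, 2))) (Function('l')(u) = Add(Add(Pow(u, 2), Mul(Mul(6, u), u)), -47) = Add(Add(Pow(u, 2), Mul(6, Pow(u, 2))), -47) = Add(Mul(7, Pow(u, 2)), -47) = Add(-47, Mul(7, Pow(u, 2))))
m = -646819106 (m = Mul(28498, -22697) = -646819106)
Add(m, Function('l')(-171)) = Add(-646819106, Add(-47, Mul(7, Pow(-171, 2)))) = Add(-646819106, Add(-47, Mul(7, 29241))) = Add(-646819106, Add(-47, 204687)) = Add(-646819106, 204640) = -646614466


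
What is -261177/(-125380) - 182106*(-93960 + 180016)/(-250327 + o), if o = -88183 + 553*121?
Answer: 1964940276185349/34052831860 ≈ 57703.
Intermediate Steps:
o = -21270 (o = -88183 + 66913 = -21270)
-261177/(-125380) - 182106*(-93960 + 180016)/(-250327 + o) = -261177/(-125380) - 182106*(-93960 + 180016)/(-250327 - 21270) = -261177*(-1/125380) - 182106/((-271597/86056)) = 261177/125380 - 182106/((-271597*1/86056)) = 261177/125380 - 182106/(-271597/86056) = 261177/125380 - 182106*(-86056/271597) = 261177/125380 + 15671313936/271597 = 1964940276185349/34052831860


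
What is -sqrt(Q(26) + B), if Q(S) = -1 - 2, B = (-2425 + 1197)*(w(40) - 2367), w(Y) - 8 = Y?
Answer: -sqrt(2847729) ≈ -1687.5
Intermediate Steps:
w(Y) = 8 + Y
B = 2847732 (B = (-2425 + 1197)*((8 + 40) - 2367) = -1228*(48 - 2367) = -1228*(-2319) = 2847732)
Q(S) = -3
-sqrt(Q(26) + B) = -sqrt(-3 + 2847732) = -sqrt(2847729)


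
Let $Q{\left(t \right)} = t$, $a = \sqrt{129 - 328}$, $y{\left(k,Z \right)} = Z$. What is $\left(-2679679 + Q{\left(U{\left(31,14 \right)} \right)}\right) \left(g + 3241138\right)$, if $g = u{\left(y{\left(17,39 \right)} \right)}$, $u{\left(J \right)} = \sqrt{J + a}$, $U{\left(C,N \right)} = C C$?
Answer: $-8682094701084 - 2678718 \sqrt{39 + i \sqrt{199}} \approx -8.6821 \cdot 10^{12} - 2.9786 \cdot 10^{6} i$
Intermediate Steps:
$U{\left(C,N \right)} = C^{2}$
$a = i \sqrt{199}$ ($a = \sqrt{-199} = i \sqrt{199} \approx 14.107 i$)
$u{\left(J \right)} = \sqrt{J + i \sqrt{199}}$
$g = \sqrt{39 + i \sqrt{199}} \approx 6.3432 + 1.112 i$
$\left(-2679679 + Q{\left(U{\left(31,14 \right)} \right)}\right) \left(g + 3241138\right) = \left(-2679679 + 31^{2}\right) \left(\sqrt{39 + i \sqrt{199}} + 3241138\right) = \left(-2679679 + 961\right) \left(3241138 + \sqrt{39 + i \sqrt{199}}\right) = - 2678718 \left(3241138 + \sqrt{39 + i \sqrt{199}}\right) = -8682094701084 - 2678718 \sqrt{39 + i \sqrt{199}}$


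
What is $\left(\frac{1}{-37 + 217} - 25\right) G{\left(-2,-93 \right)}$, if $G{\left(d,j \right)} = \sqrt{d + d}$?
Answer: $- \frac{4499 i}{90} \approx - 49.989 i$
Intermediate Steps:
$G{\left(d,j \right)} = \sqrt{2} \sqrt{d}$ ($G{\left(d,j \right)} = \sqrt{2 d} = \sqrt{2} \sqrt{d}$)
$\left(\frac{1}{-37 + 217} - 25\right) G{\left(-2,-93 \right)} = \left(\frac{1}{-37 + 217} - 25\right) \sqrt{2} \sqrt{-2} = \left(\frac{1}{180} - 25\right) \sqrt{2} i \sqrt{2} = \left(\frac{1}{180} - 25\right) 2 i = - \frac{4499 \cdot 2 i}{180} = - \frac{4499 i}{90}$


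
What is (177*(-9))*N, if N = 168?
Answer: -267624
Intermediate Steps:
(177*(-9))*N = (177*(-9))*168 = -1593*168 = -267624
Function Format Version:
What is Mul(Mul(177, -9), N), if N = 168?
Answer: -267624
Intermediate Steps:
Mul(Mul(177, -9), N) = Mul(Mul(177, -9), 168) = Mul(-1593, 168) = -267624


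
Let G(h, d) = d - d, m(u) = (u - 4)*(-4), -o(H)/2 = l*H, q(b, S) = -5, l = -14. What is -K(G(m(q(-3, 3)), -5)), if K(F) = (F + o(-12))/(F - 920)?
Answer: -42/115 ≈ -0.36522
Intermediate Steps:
o(H) = 28*H (o(H) = -(-28)*H = 28*H)
m(u) = 16 - 4*u (m(u) = (-4 + u)*(-4) = 16 - 4*u)
G(h, d) = 0
K(F) = (-336 + F)/(-920 + F) (K(F) = (F + 28*(-12))/(F - 920) = (F - 336)/(-920 + F) = (-336 + F)/(-920 + F))
-K(G(m(q(-3, 3)), -5)) = -(-336 + 0)/(-920 + 0) = -(-336)/(-920) = -(-1)*(-336)/920 = -1*42/115 = -42/115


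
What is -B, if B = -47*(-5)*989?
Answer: -232415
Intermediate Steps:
B = 232415 (B = 235*989 = 232415)
-B = -1*232415 = -232415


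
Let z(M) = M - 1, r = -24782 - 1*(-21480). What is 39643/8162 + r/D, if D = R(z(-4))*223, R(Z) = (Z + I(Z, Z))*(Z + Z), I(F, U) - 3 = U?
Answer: 42276879/9100630 ≈ 4.6455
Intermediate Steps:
I(F, U) = 3 + U
r = -3302 (r = -24782 + 21480 = -3302)
z(M) = -1 + M
R(Z) = 2*Z*(3 + 2*Z) (R(Z) = (Z + (3 + Z))*(Z + Z) = (3 + 2*Z)*(2*Z) = 2*Z*(3 + 2*Z))
D = 15610 (D = (2*(-1 - 4)*(3 + 2*(-1 - 4)))*223 = (2*(-5)*(3 + 2*(-5)))*223 = (2*(-5)*(3 - 10))*223 = (2*(-5)*(-7))*223 = 70*223 = 15610)
39643/8162 + r/D = 39643/8162 - 3302/15610 = 39643*(1/8162) - 3302*1/15610 = 39643/8162 - 1651/7805 = 42276879/9100630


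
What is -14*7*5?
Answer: -490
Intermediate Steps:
-14*7*5 = -98*5 = -490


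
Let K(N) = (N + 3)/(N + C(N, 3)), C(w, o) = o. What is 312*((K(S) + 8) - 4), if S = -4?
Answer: 1560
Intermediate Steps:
K(N) = 1 (K(N) = (N + 3)/(N + 3) = (3 + N)/(3 + N) = 1)
312*((K(S) + 8) - 4) = 312*((1 + 8) - 4) = 312*(9 - 4) = 312*5 = 1560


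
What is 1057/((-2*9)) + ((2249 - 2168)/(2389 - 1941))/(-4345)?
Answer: -1028757689/17519040 ≈ -58.722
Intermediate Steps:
1057/((-2*9)) + ((2249 - 2168)/(2389 - 1941))/(-4345) = 1057/(-18) + (81/448)*(-1/4345) = 1057*(-1/18) + (81*(1/448))*(-1/4345) = -1057/18 + (81/448)*(-1/4345) = -1057/18 - 81/1946560 = -1028757689/17519040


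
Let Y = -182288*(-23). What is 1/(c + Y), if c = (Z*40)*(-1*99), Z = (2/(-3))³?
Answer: 3/12581392 ≈ 2.3845e-7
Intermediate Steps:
Z = -8/27 (Z = (2*(-⅓))³ = (-⅔)³ = -8/27 ≈ -0.29630)
c = 3520/3 (c = (-8/27*40)*(-1*99) = -320/27*(-99) = 3520/3 ≈ 1173.3)
Y = 4192624
1/(c + Y) = 1/(3520/3 + 4192624) = 1/(12581392/3) = 3/12581392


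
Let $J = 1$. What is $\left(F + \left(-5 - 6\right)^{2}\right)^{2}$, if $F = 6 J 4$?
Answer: $21025$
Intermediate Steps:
$F = 24$ ($F = 6 \cdot 1 \cdot 4 = 6 \cdot 4 = 24$)
$\left(F + \left(-5 - 6\right)^{2}\right)^{2} = \left(24 + \left(-5 - 6\right)^{2}\right)^{2} = \left(24 + \left(-11\right)^{2}\right)^{2} = \left(24 + 121\right)^{2} = 145^{2} = 21025$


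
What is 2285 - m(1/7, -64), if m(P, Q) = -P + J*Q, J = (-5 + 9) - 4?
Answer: 15996/7 ≈ 2285.1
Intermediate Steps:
J = 0 (J = 4 - 4 = 0)
m(P, Q) = -P (m(P, Q) = -P + 0*Q = -P + 0 = -P)
2285 - m(1/7, -64) = 2285 - (-1)/7 = 2285 - 1*(-⅐) = 2285 + ⅐ = 15996/7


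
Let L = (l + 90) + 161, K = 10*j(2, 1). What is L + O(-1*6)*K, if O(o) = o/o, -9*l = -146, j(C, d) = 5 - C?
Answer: 2675/9 ≈ 297.22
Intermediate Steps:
l = 146/9 (l = -⅑*(-146) = 146/9 ≈ 16.222)
O(o) = 1
K = 30 (K = 10*(5 - 1*2) = 10*(5 - 2) = 10*3 = 30)
L = 2405/9 (L = (146/9 + 90) + 161 = 956/9 + 161 = 2405/9 ≈ 267.22)
L + O(-1*6)*K = 2405/9 + 1*30 = 2405/9 + 30 = 2675/9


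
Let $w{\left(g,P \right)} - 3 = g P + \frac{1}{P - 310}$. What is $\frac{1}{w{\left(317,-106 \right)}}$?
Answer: $- \frac{416}{13977185} \approx -2.9763 \cdot 10^{-5}$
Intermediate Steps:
$w{\left(g,P \right)} = 3 + \frac{1}{-310 + P} + P g$ ($w{\left(g,P \right)} = 3 + \left(g P + \frac{1}{P - 310}\right) = 3 + \left(P g + \frac{1}{-310 + P}\right) = 3 + \left(\frac{1}{-310 + P} + P g\right) = 3 + \frac{1}{-310 + P} + P g$)
$\frac{1}{w{\left(317,-106 \right)}} = \frac{1}{\frac{1}{-310 - 106} \left(-929 + 3 \left(-106\right) + 317 \left(-106\right)^{2} - \left(-32860\right) 317\right)} = \frac{1}{\frac{1}{-416} \left(-929 - 318 + 317 \cdot 11236 + 10416620\right)} = \frac{1}{\left(- \frac{1}{416}\right) \left(-929 - 318 + 3561812 + 10416620\right)} = \frac{1}{\left(- \frac{1}{416}\right) 13977185} = \frac{1}{- \frac{13977185}{416}} = - \frac{416}{13977185}$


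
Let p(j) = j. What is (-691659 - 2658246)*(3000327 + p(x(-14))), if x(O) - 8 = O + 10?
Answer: -10050823818555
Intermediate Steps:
x(O) = 18 + O (x(O) = 8 + (O + 10) = 8 + (10 + O) = 18 + O)
(-691659 - 2658246)*(3000327 + p(x(-14))) = (-691659 - 2658246)*(3000327 + (18 - 14)) = -3349905*(3000327 + 4) = -3349905*3000331 = -10050823818555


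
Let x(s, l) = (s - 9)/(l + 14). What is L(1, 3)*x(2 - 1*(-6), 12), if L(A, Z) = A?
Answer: -1/26 ≈ -0.038462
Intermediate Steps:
x(s, l) = (-9 + s)/(14 + l)
L(1, 3)*x(2 - 1*(-6), 12) = 1*((-9 + (2 - 1*(-6)))/(14 + 12)) = 1*((-9 + (2 + 6))/26) = 1*((-9 + 8)/26) = 1*((1/26)*(-1)) = 1*(-1/26) = -1/26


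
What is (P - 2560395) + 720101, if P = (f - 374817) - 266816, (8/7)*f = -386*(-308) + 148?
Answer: -4755541/2 ≈ -2.3778e+6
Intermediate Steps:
f = 208313/2 (f = 7*(-386*(-308) + 148)/8 = 7*(118888 + 148)/8 = (7/8)*119036 = 208313/2 ≈ 1.0416e+5)
P = -1074953/2 (P = (208313/2 - 374817) - 266816 = -541321/2 - 266816 = -1074953/2 ≈ -5.3748e+5)
(P - 2560395) + 720101 = (-1074953/2 - 2560395) + 720101 = -6195743/2 + 720101 = -4755541/2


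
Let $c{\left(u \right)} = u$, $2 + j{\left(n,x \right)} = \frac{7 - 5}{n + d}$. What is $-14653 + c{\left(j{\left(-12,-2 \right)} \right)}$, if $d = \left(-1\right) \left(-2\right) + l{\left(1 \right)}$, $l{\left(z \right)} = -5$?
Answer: $- \frac{219827}{15} \approx -14655.0$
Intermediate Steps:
$d = -3$ ($d = \left(-1\right) \left(-2\right) - 5 = 2 - 5 = -3$)
$j{\left(n,x \right)} = -2 + \frac{2}{-3 + n}$ ($j{\left(n,x \right)} = -2 + \frac{7 - 5}{n - 3} = -2 + \frac{2}{-3 + n}$)
$-14653 + c{\left(j{\left(-12,-2 \right)} \right)} = -14653 + \frac{2 \left(4 - -12\right)}{-3 - 12} = -14653 + \frac{2 \left(4 + 12\right)}{-15} = -14653 + 2 \left(- \frac{1}{15}\right) 16 = -14653 - \frac{32}{15} = - \frac{219827}{15}$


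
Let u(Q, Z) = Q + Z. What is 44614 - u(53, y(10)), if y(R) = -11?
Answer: 44572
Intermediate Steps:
44614 - u(53, y(10)) = 44614 - (53 - 11) = 44614 - 1*42 = 44614 - 42 = 44572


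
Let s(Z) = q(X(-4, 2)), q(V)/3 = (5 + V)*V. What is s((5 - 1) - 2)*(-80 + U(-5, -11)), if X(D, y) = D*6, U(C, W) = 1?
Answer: -108072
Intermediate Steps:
X(D, y) = 6*D
q(V) = 3*V*(5 + V) (q(V) = 3*((5 + V)*V) = 3*(V*(5 + V)) = 3*V*(5 + V))
s(Z) = 1368 (s(Z) = 3*(6*(-4))*(5 + 6*(-4)) = 3*(-24)*(5 - 24) = 3*(-24)*(-19) = 1368)
s((5 - 1) - 2)*(-80 + U(-5, -11)) = 1368*(-80 + 1) = 1368*(-79) = -108072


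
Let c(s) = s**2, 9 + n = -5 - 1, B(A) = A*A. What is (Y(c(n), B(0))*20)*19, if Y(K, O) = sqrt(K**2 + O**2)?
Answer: 85500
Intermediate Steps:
B(A) = A**2
n = -15 (n = -9 + (-5 - 1) = -9 - 6 = -15)
(Y(c(n), B(0))*20)*19 = (sqrt(((-15)**2)**2 + (0**2)**2)*20)*19 = (sqrt(225**2 + 0**2)*20)*19 = (sqrt(50625 + 0)*20)*19 = (sqrt(50625)*20)*19 = (225*20)*19 = 4500*19 = 85500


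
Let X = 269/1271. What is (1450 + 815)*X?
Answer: 609285/1271 ≈ 479.37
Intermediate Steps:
X = 269/1271 (X = 269*(1/1271) = 269/1271 ≈ 0.21164)
(1450 + 815)*X = (1450 + 815)*(269/1271) = 2265*(269/1271) = 609285/1271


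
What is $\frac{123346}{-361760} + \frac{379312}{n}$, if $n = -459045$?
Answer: $- \frac{19384127369}{16606411920} \approx -1.1673$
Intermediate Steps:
$\frac{123346}{-361760} + \frac{379312}{n} = \frac{123346}{-361760} + \frac{379312}{-459045} = 123346 \left(- \frac{1}{361760}\right) + 379312 \left(- \frac{1}{459045}\right) = - \frac{61673}{180880} - \frac{379312}{459045} = - \frac{19384127369}{16606411920}$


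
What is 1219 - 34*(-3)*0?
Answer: 1219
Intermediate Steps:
1219 - 34*(-3)*0 = 1219 - (-102)*0 = 1219 - 1*0 = 1219 + 0 = 1219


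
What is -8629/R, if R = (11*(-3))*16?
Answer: 8629/528 ≈ 16.343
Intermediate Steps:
R = -528 (R = -33*16 = -528)
-8629/R = -8629/(-528) = -8629*(-1/528) = 8629/528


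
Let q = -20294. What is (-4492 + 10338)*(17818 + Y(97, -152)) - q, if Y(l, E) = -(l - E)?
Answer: 102728668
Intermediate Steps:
Y(l, E) = E - l
(-4492 + 10338)*(17818 + Y(97, -152)) - q = (-4492 + 10338)*(17818 + (-152 - 1*97)) - 1*(-20294) = 5846*(17818 + (-152 - 97)) + 20294 = 5846*(17818 - 249) + 20294 = 5846*17569 + 20294 = 102708374 + 20294 = 102728668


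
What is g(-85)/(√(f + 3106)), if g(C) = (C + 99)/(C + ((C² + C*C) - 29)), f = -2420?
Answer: √14/100352 ≈ 3.7285e-5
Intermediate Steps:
g(C) = (99 + C)/(-29 + C + 2*C²) (g(C) = (99 + C)/(C + ((C² + C²) - 29)) = (99 + C)/(C + (2*C² - 29)) = (99 + C)/(C + (-29 + 2*C²)) = (99 + C)/(-29 + C + 2*C²))
g(-85)/(√(f + 3106)) = ((99 - 85)/(-29 - 85 + 2*(-85)²))/(√(-2420 + 3106)) = (14/(-29 - 85 + 2*7225))/(√686) = (14/(-29 - 85 + 14450))/((7*√14)) = (14/14336)*(√14/98) = ((1/14336)*14)*(√14/98) = (√14/98)/1024 = √14/100352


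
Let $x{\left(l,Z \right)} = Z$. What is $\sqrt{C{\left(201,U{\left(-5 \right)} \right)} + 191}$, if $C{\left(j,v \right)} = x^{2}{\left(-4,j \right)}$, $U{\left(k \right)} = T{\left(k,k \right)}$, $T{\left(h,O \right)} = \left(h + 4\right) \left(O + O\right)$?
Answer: $4 \sqrt{2537} \approx 201.47$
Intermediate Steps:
$T{\left(h,O \right)} = 2 O \left(4 + h\right)$ ($T{\left(h,O \right)} = \left(4 + h\right) 2 O = 2 O \left(4 + h\right)$)
$U{\left(k \right)} = 2 k \left(4 + k\right)$
$C{\left(j,v \right)} = j^{2}$
$\sqrt{C{\left(201,U{\left(-5 \right)} \right)} + 191} = \sqrt{201^{2} + 191} = \sqrt{40401 + 191} = \sqrt{40592} = 4 \sqrt{2537}$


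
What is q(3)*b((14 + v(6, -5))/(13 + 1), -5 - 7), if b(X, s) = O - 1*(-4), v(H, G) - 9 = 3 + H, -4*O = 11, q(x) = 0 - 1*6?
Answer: -15/2 ≈ -7.5000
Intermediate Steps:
q(x) = -6 (q(x) = 0 - 6 = -6)
O = -11/4 (O = -1/4*11 = -11/4 ≈ -2.7500)
v(H, G) = 12 + H (v(H, G) = 9 + (3 + H) = 12 + H)
b(X, s) = 5/4 (b(X, s) = -11/4 - 1*(-4) = -11/4 + 4 = 5/4)
q(3)*b((14 + v(6, -5))/(13 + 1), -5 - 7) = -6*5/4 = -15/2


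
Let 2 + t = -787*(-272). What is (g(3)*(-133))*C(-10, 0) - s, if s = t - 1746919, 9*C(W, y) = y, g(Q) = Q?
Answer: 1532857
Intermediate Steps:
t = 214062 (t = -2 - 787*(-272) = -2 + 214064 = 214062)
C(W, y) = y/9
s = -1532857 (s = 214062 - 1746919 = -1532857)
(g(3)*(-133))*C(-10, 0) - s = (3*(-133))*((1/9)*0) - 1*(-1532857) = -399*0 + 1532857 = 0 + 1532857 = 1532857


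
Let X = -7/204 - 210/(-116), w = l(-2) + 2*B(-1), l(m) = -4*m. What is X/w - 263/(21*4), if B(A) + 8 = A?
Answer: -456713/138040 ≈ -3.3086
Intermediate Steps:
B(A) = -8 + A
w = -10 (w = -4*(-2) + 2*(-8 - 1) = 8 + 2*(-9) = 8 - 18 = -10)
X = 10507/5916 (X = -7*1/204 - 210*(-1/116) = -7/204 + 105/58 = 10507/5916 ≈ 1.7760)
X/w - 263/(21*4) = (10507/5916)/(-10) - 263/(21*4) = (10507/5916)*(-⅒) - 263/84 = -10507/59160 - 263*1/84 = -10507/59160 - 263/84 = -456713/138040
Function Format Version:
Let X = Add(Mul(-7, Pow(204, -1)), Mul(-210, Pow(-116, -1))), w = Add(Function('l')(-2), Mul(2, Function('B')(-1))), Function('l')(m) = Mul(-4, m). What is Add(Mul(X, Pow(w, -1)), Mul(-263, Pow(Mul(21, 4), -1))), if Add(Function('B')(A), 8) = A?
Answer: Rational(-456713, 138040) ≈ -3.3086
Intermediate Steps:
Function('B')(A) = Add(-8, A)
w = -10 (w = Add(Mul(-4, -2), Mul(2, Add(-8, -1))) = Add(8, Mul(2, -9)) = Add(8, -18) = -10)
X = Rational(10507, 5916) (X = Add(Mul(-7, Rational(1, 204)), Mul(-210, Rational(-1, 116))) = Add(Rational(-7, 204), Rational(105, 58)) = Rational(10507, 5916) ≈ 1.7760)
Add(Mul(X, Pow(w, -1)), Mul(-263, Pow(Mul(21, 4), -1))) = Add(Mul(Rational(10507, 5916), Pow(-10, -1)), Mul(-263, Pow(Mul(21, 4), -1))) = Add(Mul(Rational(10507, 5916), Rational(-1, 10)), Mul(-263, Pow(84, -1))) = Add(Rational(-10507, 59160), Mul(-263, Rational(1, 84))) = Add(Rational(-10507, 59160), Rational(-263, 84)) = Rational(-456713, 138040)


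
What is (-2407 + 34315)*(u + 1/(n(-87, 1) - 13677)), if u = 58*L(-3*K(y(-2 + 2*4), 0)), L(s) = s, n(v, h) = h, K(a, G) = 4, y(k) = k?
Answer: -75929050569/3419 ≈ -2.2208e+7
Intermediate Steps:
u = -696 (u = 58*(-3*4) = 58*(-12) = -696)
(-2407 + 34315)*(u + 1/(n(-87, 1) - 13677)) = (-2407 + 34315)*(-696 + 1/(1 - 13677)) = 31908*(-696 + 1/(-13676)) = 31908*(-696 - 1/13676) = 31908*(-9518497/13676) = -75929050569/3419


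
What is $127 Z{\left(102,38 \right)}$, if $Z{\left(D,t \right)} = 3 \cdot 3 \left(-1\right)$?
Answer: $-1143$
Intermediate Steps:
$Z{\left(D,t \right)} = -9$ ($Z{\left(D,t \right)} = 9 \left(-1\right) = -9$)
$127 Z{\left(102,38 \right)} = 127 \left(-9\right) = -1143$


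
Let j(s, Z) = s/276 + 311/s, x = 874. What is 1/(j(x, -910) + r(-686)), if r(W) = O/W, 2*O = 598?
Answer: 899346/2775959 ≈ 0.32398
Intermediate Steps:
j(s, Z) = 311/s + s/276 (j(s, Z) = s*(1/276) + 311/s = s/276 + 311/s = 311/s + s/276)
O = 299 (O = (½)*598 = 299)
r(W) = 299/W
1/(j(x, -910) + r(-686)) = 1/((311/874 + (1/276)*874) + 299/(-686)) = 1/((311*(1/874) + 19/6) + 299*(-1/686)) = 1/((311/874 + 19/6) - 299/686) = 1/(4618/1311 - 299/686) = 1/(2775959/899346) = 899346/2775959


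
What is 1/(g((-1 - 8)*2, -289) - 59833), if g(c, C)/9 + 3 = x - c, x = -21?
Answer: -1/59887 ≈ -1.6698e-5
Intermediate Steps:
g(c, C) = -216 - 9*c (g(c, C) = -27 + 9*(-21 - c) = -27 + (-189 - 9*c) = -216 - 9*c)
1/(g((-1 - 8)*2, -289) - 59833) = 1/((-216 - 9*(-1 - 8)*2) - 59833) = 1/((-216 - (-81)*2) - 59833) = 1/((-216 - 9*(-18)) - 59833) = 1/((-216 + 162) - 59833) = 1/(-54 - 59833) = 1/(-59887) = -1/59887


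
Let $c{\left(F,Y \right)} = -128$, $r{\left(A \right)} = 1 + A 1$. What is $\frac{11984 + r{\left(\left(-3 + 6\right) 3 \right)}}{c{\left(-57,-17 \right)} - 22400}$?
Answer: $- \frac{5997}{11264} \approx -0.5324$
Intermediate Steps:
$r{\left(A \right)} = 1 + A$
$\frac{11984 + r{\left(\left(-3 + 6\right) 3 \right)}}{c{\left(-57,-17 \right)} - 22400} = \frac{11984 + \left(1 + \left(-3 + 6\right) 3\right)}{-128 - 22400} = \frac{11984 + \left(1 + 3 \cdot 3\right)}{-22528} = \left(11984 + \left(1 + 9\right)\right) \left(- \frac{1}{22528}\right) = \left(11984 + 10\right) \left(- \frac{1}{22528}\right) = 11994 \left(- \frac{1}{22528}\right) = - \frac{5997}{11264}$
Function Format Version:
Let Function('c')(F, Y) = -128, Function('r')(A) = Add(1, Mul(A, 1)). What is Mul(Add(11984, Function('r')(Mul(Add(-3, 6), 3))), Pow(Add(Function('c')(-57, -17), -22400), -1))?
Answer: Rational(-5997, 11264) ≈ -0.53240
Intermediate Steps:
Function('r')(A) = Add(1, A)
Mul(Add(11984, Function('r')(Mul(Add(-3, 6), 3))), Pow(Add(Function('c')(-57, -17), -22400), -1)) = Mul(Add(11984, Add(1, Mul(Add(-3, 6), 3))), Pow(Add(-128, -22400), -1)) = Mul(Add(11984, Add(1, Mul(3, 3))), Pow(-22528, -1)) = Mul(Add(11984, Add(1, 9)), Rational(-1, 22528)) = Mul(Add(11984, 10), Rational(-1, 22528)) = Mul(11994, Rational(-1, 22528)) = Rational(-5997, 11264)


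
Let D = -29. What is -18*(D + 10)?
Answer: 342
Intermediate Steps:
-18*(D + 10) = -18*(-29 + 10) = -18*(-19) = 342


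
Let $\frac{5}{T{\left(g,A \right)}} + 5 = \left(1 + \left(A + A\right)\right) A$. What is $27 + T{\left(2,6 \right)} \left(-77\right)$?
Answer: $\frac{1586}{73} \approx 21.726$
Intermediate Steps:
$T{\left(g,A \right)} = \frac{5}{-5 + A \left(1 + 2 A\right)}$ ($T{\left(g,A \right)} = \frac{5}{-5 + \left(1 + \left(A + A\right)\right) A} = \frac{5}{-5 + \left(1 + 2 A\right) A} = \frac{5}{-5 + A \left(1 + 2 A\right)}$)
$27 + T{\left(2,6 \right)} \left(-77\right) = 27 + \frac{5}{-5 + 6 + 2 \cdot 6^{2}} \left(-77\right) = 27 + \frac{5}{-5 + 6 + 2 \cdot 36} \left(-77\right) = 27 + \frac{5}{-5 + 6 + 72} \left(-77\right) = 27 + \frac{5}{73} \left(-77\right) = 27 - \frac{385}{73} = \frac{1586}{73}$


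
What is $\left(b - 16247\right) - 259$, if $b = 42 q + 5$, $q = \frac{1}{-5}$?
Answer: $- \frac{82547}{5} \approx -16509.0$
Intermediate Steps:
$q = - \frac{1}{5} \approx -0.2$
$b = - \frac{17}{5}$ ($b = 42 \left(- \frac{1}{5}\right) + 5 = - \frac{42}{5} + 5 = - \frac{17}{5} \approx -3.4$)
$\left(b - 16247\right) - 259 = \left(- \frac{17}{5} - 16247\right) - 259 = - \frac{81252}{5} - 259 = - \frac{82547}{5}$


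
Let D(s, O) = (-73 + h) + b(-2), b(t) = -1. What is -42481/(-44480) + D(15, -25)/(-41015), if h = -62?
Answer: 349681499/364869440 ≈ 0.95837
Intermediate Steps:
D(s, O) = -136 (D(s, O) = (-73 - 62) - 1 = -135 - 1 = -136)
-42481/(-44480) + D(15, -25)/(-41015) = -42481/(-44480) - 136/(-41015) = -42481*(-1/44480) - 136*(-1/41015) = 42481/44480 + 136/41015 = 349681499/364869440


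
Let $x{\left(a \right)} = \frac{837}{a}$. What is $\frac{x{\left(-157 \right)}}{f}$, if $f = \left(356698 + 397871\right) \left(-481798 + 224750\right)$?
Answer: $\frac{31}{1127844111592} \approx 2.7486 \cdot 10^{-11}$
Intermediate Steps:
$f = -193960452312$ ($f = 754569 \left(-257048\right) = -193960452312$)
$\frac{x{\left(-157 \right)}}{f} = \frac{837 \frac{1}{-157}}{-193960452312} = 837 \left(- \frac{1}{157}\right) \left(- \frac{1}{193960452312}\right) = \left(- \frac{837}{157}\right) \left(- \frac{1}{193960452312}\right) = \frac{31}{1127844111592}$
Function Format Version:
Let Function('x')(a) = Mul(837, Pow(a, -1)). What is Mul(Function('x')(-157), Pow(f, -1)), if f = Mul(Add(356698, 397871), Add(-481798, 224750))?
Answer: Rational(31, 1127844111592) ≈ 2.7486e-11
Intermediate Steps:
f = -193960452312 (f = Mul(754569, -257048) = -193960452312)
Mul(Function('x')(-157), Pow(f, -1)) = Mul(Mul(837, Pow(-157, -1)), Pow(-193960452312, -1)) = Mul(Mul(837, Rational(-1, 157)), Rational(-1, 193960452312)) = Mul(Rational(-837, 157), Rational(-1, 193960452312)) = Rational(31, 1127844111592)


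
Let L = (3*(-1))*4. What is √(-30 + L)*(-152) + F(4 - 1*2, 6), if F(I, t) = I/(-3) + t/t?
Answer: ⅓ - 152*I*√42 ≈ 0.33333 - 985.07*I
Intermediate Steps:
L = -12 (L = -3*4 = -12)
F(I, t) = 1 - I/3 (F(I, t) = I*(-⅓) + 1 = -I/3 + 1 = 1 - I/3)
√(-30 + L)*(-152) + F(4 - 1*2, 6) = √(-30 - 12)*(-152) + (1 - (4 - 1*2)/3) = √(-42)*(-152) + (1 - (4 - 2)/3) = (I*√42)*(-152) + (1 - ⅓*2) = -152*I*√42 + (1 - ⅔) = -152*I*√42 + ⅓ = ⅓ - 152*I*√42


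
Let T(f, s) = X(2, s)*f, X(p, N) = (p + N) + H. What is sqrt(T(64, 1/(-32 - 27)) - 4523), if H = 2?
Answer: I*sqrt(14857203)/59 ≈ 65.331*I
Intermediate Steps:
X(p, N) = 2 + N + p (X(p, N) = (p + N) + 2 = (N + p) + 2 = 2 + N + p)
T(f, s) = f*(4 + s) (T(f, s) = (2 + s + 2)*f = (4 + s)*f = f*(4 + s))
sqrt(T(64, 1/(-32 - 27)) - 4523) = sqrt(64*(4 + 1/(-32 - 27)) - 4523) = sqrt(64*(4 + 1/(-59)) - 4523) = sqrt(64*(4 - 1/59) - 4523) = sqrt(64*(235/59) - 4523) = sqrt(15040/59 - 4523) = sqrt(-251817/59) = I*sqrt(14857203)/59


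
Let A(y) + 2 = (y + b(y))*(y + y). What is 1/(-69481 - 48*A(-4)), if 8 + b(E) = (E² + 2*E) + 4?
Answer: -1/69385 ≈ -1.4412e-5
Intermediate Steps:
b(E) = -4 + E² + 2*E (b(E) = -8 + ((E² + 2*E) + 4) = -8 + (4 + E² + 2*E) = -4 + E² + 2*E)
A(y) = -2 + 2*y*(-4 + y² + 3*y) (A(y) = -2 + (y + (-4 + y² + 2*y))*(y + y) = -2 + (-4 + y² + 3*y)*(2*y) = -2 + 2*y*(-4 + y² + 3*y))
1/(-69481 - 48*A(-4)) = 1/(-69481 - 48*(-2 - 8*(-4) + 2*(-4)³ + 6*(-4)²)) = 1/(-69481 - 48*(-2 + 32 + 2*(-64) + 6*16)) = 1/(-69481 - 48*(-2 + 32 - 128 + 96)) = 1/(-69481 - 48*(-2)) = 1/(-69481 + 96) = 1/(-69385) = -1/69385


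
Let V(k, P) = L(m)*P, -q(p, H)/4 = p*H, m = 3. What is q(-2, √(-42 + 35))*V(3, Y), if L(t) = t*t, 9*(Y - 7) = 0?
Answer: 504*I*√7 ≈ 1333.5*I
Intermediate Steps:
q(p, H) = -4*H*p (q(p, H) = -4*p*H = -4*H*p)
Y = 7 (Y = 7 + (⅑)*0 = 7 + 0 = 7)
L(t) = t²
V(k, P) = 9*P (V(k, P) = 3²*P = 9*P)
q(-2, √(-42 + 35))*V(3, Y) = (-4*√(-42 + 35)*(-2))*(9*7) = -4*√(-7)*(-2)*63 = -4*I*√7*(-2)*63 = (8*I*√7)*63 = 504*I*√7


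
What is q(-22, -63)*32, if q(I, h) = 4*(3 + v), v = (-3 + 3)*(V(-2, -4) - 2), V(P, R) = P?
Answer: 384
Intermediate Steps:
v = 0 (v = (-3 + 3)*(-2 - 2) = 0*(-4) = 0)
q(I, h) = 12 (q(I, h) = 4*(3 + 0) = 4*3 = 12)
q(-22, -63)*32 = 12*32 = 384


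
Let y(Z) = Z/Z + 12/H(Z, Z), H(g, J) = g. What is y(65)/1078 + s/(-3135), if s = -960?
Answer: 58449/190190 ≈ 0.30732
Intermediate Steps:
y(Z) = 1 + 12/Z (y(Z) = Z/Z + 12/Z = 1 + 12/Z)
y(65)/1078 + s/(-3135) = ((12 + 65)/65)/1078 - 960/(-3135) = ((1/65)*77)*(1/1078) - 960*(-1/3135) = (77/65)*(1/1078) + 64/209 = 1/910 + 64/209 = 58449/190190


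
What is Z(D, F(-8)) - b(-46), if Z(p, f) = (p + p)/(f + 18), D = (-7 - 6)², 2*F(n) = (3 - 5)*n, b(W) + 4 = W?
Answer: 63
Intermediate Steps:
b(W) = -4 + W
F(n) = -n (F(n) = ((3 - 5)*n)/2 = (-2*n)/2 = -n)
D = 169 (D = (-13)² = 169)
Z(p, f) = 2*p/(18 + f) (Z(p, f) = (2*p)/(18 + f) = 2*p/(18 + f))
Z(D, F(-8)) - b(-46) = 2*169/(18 - 1*(-8)) - (-4 - 46) = 2*169/(18 + 8) - 1*(-50) = 2*169/26 + 50 = 2*169*(1/26) + 50 = 13 + 50 = 63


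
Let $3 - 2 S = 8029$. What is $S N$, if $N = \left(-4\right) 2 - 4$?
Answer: $48156$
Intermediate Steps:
$S = -4013$ ($S = \frac{3}{2} - \frac{8029}{2} = -4013$)
$N = -12$ ($N = -8 - 4 = -12$)
$S N = \left(-4013\right) \left(-12\right) = 48156$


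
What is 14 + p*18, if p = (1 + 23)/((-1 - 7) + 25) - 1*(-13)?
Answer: 4648/17 ≈ 273.41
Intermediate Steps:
p = 245/17 (p = 24/(-8 + 25) + 13 = 24/17 + 13 = 245/17 ≈ 14.412)
14 + p*18 = 14 + (245/17)*18 = 14 + 4410/17 = 4648/17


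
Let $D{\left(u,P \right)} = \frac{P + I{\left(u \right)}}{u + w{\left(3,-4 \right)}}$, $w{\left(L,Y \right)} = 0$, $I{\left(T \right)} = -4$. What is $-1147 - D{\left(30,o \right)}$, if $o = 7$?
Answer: $- \frac{11471}{10} \approx -1147.1$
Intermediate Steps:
$D{\left(u,P \right)} = \frac{-4 + P}{u}$ ($D{\left(u,P \right)} = \frac{P - 4}{u + 0} = \frac{-4 + P}{u}$)
$-1147 - D{\left(30,o \right)} = -1147 - \frac{-4 + 7}{30} = -1147 - \frac{1}{30} \cdot 3 = -1147 - \frac{1}{10} = - \frac{11471}{10}$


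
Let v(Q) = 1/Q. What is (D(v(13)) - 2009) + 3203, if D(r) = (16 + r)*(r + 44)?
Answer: 321543/169 ≈ 1902.6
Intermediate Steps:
D(r) = (16 + r)*(44 + r)
(D(v(13)) - 2009) + 3203 = ((704 + (1/13)² + 60/13) - 2009) + 3203 = ((704 + (1/13)² + 60*(1/13)) - 2009) + 3203 = ((704 + 1/169 + 60/13) - 2009) + 3203 = (119757/169 - 2009) + 3203 = -219764/169 + 3203 = 321543/169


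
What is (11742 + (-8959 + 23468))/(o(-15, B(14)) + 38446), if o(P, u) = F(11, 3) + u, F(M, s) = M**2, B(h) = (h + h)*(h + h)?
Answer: 26251/39351 ≈ 0.66710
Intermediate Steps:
B(h) = 4*h**2 (B(h) = (2*h)*(2*h) = 4*h**2)
o(P, u) = 121 + u (o(P, u) = 11**2 + u = 121 + u)
(11742 + (-8959 + 23468))/(o(-15, B(14)) + 38446) = (11742 + (-8959 + 23468))/((121 + 4*14**2) + 38446) = (11742 + 14509)/((121 + 4*196) + 38446) = 26251/((121 + 784) + 38446) = 26251/(905 + 38446) = 26251/39351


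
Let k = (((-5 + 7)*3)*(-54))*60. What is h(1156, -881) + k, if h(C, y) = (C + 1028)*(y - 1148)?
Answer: -4450776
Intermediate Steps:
h(C, y) = (-1148 + y)*(1028 + C) (h(C, y) = (1028 + C)*(-1148 + y) = (-1148 + y)*(1028 + C))
k = -19440 (k = ((2*3)*(-54))*60 = (6*(-54))*60 = -324*60 = -19440)
h(1156, -881) + k = (-1180144 - 1148*1156 + 1028*(-881) + 1156*(-881)) - 19440 = (-1180144 - 1327088 - 905668 - 1018436) - 19440 = -4431336 - 19440 = -4450776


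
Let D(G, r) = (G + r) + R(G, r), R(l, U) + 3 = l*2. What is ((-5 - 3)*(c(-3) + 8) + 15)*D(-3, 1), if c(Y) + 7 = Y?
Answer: -341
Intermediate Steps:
R(l, U) = -3 + 2*l (R(l, U) = -3 + l*2 = -3 + 2*l)
c(Y) = -7 + Y
D(G, r) = -3 + r + 3*G (D(G, r) = (G + r) + (-3 + 2*G) = -3 + r + 3*G)
((-5 - 3)*(c(-3) + 8) + 15)*D(-3, 1) = ((-5 - 3)*((-7 - 3) + 8) + 15)*(-3 + 1 + 3*(-3)) = (-8*(-10 + 8) + 15)*(-3 + 1 - 9) = (-8*(-2) + 15)*(-11) = (16 + 15)*(-11) = 31*(-11) = -341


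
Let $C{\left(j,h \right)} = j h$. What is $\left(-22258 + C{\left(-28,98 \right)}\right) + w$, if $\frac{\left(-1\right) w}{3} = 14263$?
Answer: $-67791$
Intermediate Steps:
$w = -42789$ ($w = \left(-3\right) 14263 = -42789$)
$C{\left(j,h \right)} = h j$
$\left(-22258 + C{\left(-28,98 \right)}\right) + w = \left(-22258 + 98 \left(-28\right)\right) - 42789 = \left(-22258 - 2744\right) - 42789 = -25002 - 42789 = -67791$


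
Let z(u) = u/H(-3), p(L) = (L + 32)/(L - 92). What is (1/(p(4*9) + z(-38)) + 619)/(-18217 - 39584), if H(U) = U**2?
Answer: -423889/39593685 ≈ -0.010706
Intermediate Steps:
p(L) = (32 + L)/(-92 + L)
z(u) = u/9 (z(u) = u/((-3)**2) = u/9)
(1/(p(4*9) + z(-38)) + 619)/(-18217 - 39584) = (1/((32 + 4*9)/(-92 + 4*9) + (1/9)*(-38)) + 619)/(-18217 - 39584) = (1/((32 + 36)/(-92 + 36) - 38/9) + 619)/(-57801) = (1/(68/(-56) - 38/9) + 619)*(-1/57801) = (1/(-1/56*68 - 38/9) + 619)*(-1/57801) = (1/(-17/14 - 38/9) + 619)*(-1/57801) = (1/(-685/126) + 619)*(-1/57801) = (-126/685 + 619)*(-1/57801) = (423889/685)*(-1/57801) = -423889/39593685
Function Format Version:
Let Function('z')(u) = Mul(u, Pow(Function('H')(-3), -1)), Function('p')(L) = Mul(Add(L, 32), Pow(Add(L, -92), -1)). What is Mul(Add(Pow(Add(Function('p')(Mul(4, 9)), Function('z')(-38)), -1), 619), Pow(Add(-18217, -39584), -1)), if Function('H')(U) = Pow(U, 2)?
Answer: Rational(-423889, 39593685) ≈ -0.010706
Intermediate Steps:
Function('p')(L) = Mul(Pow(Add(-92, L), -1), Add(32, L)) (Function('p')(L) = Mul(Add(32, L), Pow(Add(-92, L), -1)) = Mul(Pow(Add(-92, L), -1), Add(32, L)))
Function('z')(u) = Mul(Rational(1, 9), u) (Function('z')(u) = Mul(u, Pow(Pow(-3, 2), -1)) = Mul(u, Pow(9, -1)) = Mul(u, Rational(1, 9)) = Mul(Rational(1, 9), u))
Mul(Add(Pow(Add(Function('p')(Mul(4, 9)), Function('z')(-38)), -1), 619), Pow(Add(-18217, -39584), -1)) = Mul(Add(Pow(Add(Mul(Pow(Add(-92, Mul(4, 9)), -1), Add(32, Mul(4, 9))), Mul(Rational(1, 9), -38)), -1), 619), Pow(Add(-18217, -39584), -1)) = Mul(Add(Pow(Add(Mul(Pow(Add(-92, 36), -1), Add(32, 36)), Rational(-38, 9)), -1), 619), Pow(-57801, -1)) = Mul(Add(Pow(Add(Mul(Pow(-56, -1), 68), Rational(-38, 9)), -1), 619), Rational(-1, 57801)) = Mul(Add(Pow(Add(Mul(Rational(-1, 56), 68), Rational(-38, 9)), -1), 619), Rational(-1, 57801)) = Mul(Add(Pow(Add(Rational(-17, 14), Rational(-38, 9)), -1), 619), Rational(-1, 57801)) = Mul(Add(Pow(Rational(-685, 126), -1), 619), Rational(-1, 57801)) = Mul(Add(Rational(-126, 685), 619), Rational(-1, 57801)) = Mul(Rational(423889, 685), Rational(-1, 57801)) = Rational(-423889, 39593685)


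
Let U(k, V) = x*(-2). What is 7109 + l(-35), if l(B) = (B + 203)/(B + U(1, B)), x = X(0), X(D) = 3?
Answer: 291301/41 ≈ 7104.9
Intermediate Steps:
x = 3
U(k, V) = -6 (U(k, V) = 3*(-2) = -6)
l(B) = (203 + B)/(-6 + B) (l(B) = (B + 203)/(B - 6) = (203 + B)/(-6 + B))
7109 + l(-35) = 7109 + (203 - 35)/(-6 - 35) = 7109 + 168/(-41) = 7109 - 1/41*168 = 7109 - 168/41 = 291301/41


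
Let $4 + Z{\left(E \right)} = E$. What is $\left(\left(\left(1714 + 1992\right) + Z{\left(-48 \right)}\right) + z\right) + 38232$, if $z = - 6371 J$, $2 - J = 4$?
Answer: $54628$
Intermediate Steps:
$J = -2$ ($J = 2 - 4 = -2$)
$Z{\left(E \right)} = -4 + E$
$z = 12742$ ($z = \left(-6371\right) \left(-2\right) = 12742$)
$\left(\left(\left(1714 + 1992\right) + Z{\left(-48 \right)}\right) + z\right) + 38232 = \left(\left(\left(1714 + 1992\right) - 52\right) + 12742\right) + 38232 = \left(\left(3706 - 52\right) + 12742\right) + 38232 = \left(3654 + 12742\right) + 38232 = 16396 + 38232 = 54628$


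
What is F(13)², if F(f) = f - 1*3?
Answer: 100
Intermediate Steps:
F(f) = -3 + f (F(f) = f - 3 = -3 + f)
F(13)² = (-3 + 13)² = 10² = 100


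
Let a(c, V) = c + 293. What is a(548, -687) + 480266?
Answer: 481107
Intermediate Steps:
a(c, V) = 293 + c
a(548, -687) + 480266 = (293 + 548) + 480266 = 841 + 480266 = 481107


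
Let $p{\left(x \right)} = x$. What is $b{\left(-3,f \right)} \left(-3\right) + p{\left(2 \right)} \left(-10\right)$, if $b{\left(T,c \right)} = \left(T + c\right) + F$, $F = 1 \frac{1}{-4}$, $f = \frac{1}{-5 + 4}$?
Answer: $- \frac{29}{4} \approx -7.25$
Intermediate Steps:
$f = -1$ ($f = \frac{1}{-1} = -1$)
$F = - \frac{1}{4}$ ($F = 1 \left(- \frac{1}{4}\right) = - \frac{1}{4} \approx -0.25$)
$b{\left(T,c \right)} = - \frac{1}{4} + T + c$ ($b{\left(T,c \right)} = \left(T + c\right) - \frac{1}{4} = - \frac{1}{4} + T + c$)
$b{\left(-3,f \right)} \left(-3\right) + p{\left(2 \right)} \left(-10\right) = \left(- \frac{1}{4} - 3 - 1\right) \left(-3\right) + 2 \left(-10\right) = \left(- \frac{17}{4}\right) \left(-3\right) - 20 = \frac{51}{4} - 20 = - \frac{29}{4}$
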